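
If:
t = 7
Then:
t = 7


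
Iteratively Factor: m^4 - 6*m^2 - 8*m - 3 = (m + 1)*(m^3 - m^2 - 5*m - 3) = (m + 1)^2*(m^2 - 2*m - 3) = (m - 3)*(m + 1)^2*(m + 1)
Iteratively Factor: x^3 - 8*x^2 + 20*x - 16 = (x - 2)*(x^2 - 6*x + 8) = (x - 4)*(x - 2)*(x - 2)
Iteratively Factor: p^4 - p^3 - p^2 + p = (p - 1)*(p^3 - p) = (p - 1)^2*(p^2 + p) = (p - 1)^2*(p + 1)*(p)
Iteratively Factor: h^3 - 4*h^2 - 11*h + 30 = (h - 2)*(h^2 - 2*h - 15) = (h - 5)*(h - 2)*(h + 3)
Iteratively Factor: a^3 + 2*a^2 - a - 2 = (a - 1)*(a^2 + 3*a + 2) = (a - 1)*(a + 1)*(a + 2)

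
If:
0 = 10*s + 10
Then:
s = -1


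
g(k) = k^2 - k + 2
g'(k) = 2*k - 1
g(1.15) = 2.17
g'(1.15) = 1.30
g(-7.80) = 70.64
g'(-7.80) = -16.60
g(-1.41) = 5.40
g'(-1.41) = -3.82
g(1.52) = 2.79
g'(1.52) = 2.04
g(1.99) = 3.97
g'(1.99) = 2.98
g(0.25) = 1.81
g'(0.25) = -0.50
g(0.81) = 1.85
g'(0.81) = 0.62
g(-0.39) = 2.54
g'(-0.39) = -1.78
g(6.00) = 32.00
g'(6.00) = 11.00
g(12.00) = 134.00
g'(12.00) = 23.00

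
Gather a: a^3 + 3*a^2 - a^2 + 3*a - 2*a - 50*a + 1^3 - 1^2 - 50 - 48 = a^3 + 2*a^2 - 49*a - 98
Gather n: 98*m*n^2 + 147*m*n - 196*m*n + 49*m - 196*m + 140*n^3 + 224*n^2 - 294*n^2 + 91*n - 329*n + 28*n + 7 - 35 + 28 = -147*m + 140*n^3 + n^2*(98*m - 70) + n*(-49*m - 210)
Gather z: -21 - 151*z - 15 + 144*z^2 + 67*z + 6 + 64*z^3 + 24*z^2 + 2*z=64*z^3 + 168*z^2 - 82*z - 30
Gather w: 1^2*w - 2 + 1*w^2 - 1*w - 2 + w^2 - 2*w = 2*w^2 - 2*w - 4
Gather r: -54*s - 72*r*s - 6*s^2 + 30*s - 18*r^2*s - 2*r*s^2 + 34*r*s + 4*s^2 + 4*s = -18*r^2*s + r*(-2*s^2 - 38*s) - 2*s^2 - 20*s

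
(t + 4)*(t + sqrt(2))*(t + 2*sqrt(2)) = t^3 + 4*t^2 + 3*sqrt(2)*t^2 + 4*t + 12*sqrt(2)*t + 16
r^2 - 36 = (r - 6)*(r + 6)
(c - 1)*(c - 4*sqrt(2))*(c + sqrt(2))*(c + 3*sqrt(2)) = c^4 - c^3 - 26*c^2 - 24*sqrt(2)*c + 26*c + 24*sqrt(2)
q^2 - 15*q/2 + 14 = (q - 4)*(q - 7/2)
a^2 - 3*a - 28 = (a - 7)*(a + 4)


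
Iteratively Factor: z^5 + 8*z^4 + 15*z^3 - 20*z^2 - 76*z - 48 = (z - 2)*(z^4 + 10*z^3 + 35*z^2 + 50*z + 24) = (z - 2)*(z + 1)*(z^3 + 9*z^2 + 26*z + 24) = (z - 2)*(z + 1)*(z + 3)*(z^2 + 6*z + 8) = (z - 2)*(z + 1)*(z + 3)*(z + 4)*(z + 2)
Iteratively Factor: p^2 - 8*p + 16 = (p - 4)*(p - 4)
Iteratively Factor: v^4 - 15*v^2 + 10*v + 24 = (v - 2)*(v^3 + 2*v^2 - 11*v - 12) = (v - 3)*(v - 2)*(v^2 + 5*v + 4) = (v - 3)*(v - 2)*(v + 1)*(v + 4)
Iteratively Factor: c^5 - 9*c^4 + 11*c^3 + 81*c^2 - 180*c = (c + 3)*(c^4 - 12*c^3 + 47*c^2 - 60*c) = (c - 5)*(c + 3)*(c^3 - 7*c^2 + 12*c) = c*(c - 5)*(c + 3)*(c^2 - 7*c + 12) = c*(c - 5)*(c - 3)*(c + 3)*(c - 4)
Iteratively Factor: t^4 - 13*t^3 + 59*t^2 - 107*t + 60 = (t - 4)*(t^3 - 9*t^2 + 23*t - 15) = (t - 4)*(t - 1)*(t^2 - 8*t + 15) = (t - 5)*(t - 4)*(t - 1)*(t - 3)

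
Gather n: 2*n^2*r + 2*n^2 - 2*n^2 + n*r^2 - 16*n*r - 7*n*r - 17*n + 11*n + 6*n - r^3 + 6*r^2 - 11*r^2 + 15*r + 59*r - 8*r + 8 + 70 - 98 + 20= 2*n^2*r + n*(r^2 - 23*r) - r^3 - 5*r^2 + 66*r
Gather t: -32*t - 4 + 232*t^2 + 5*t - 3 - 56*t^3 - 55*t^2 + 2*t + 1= -56*t^3 + 177*t^2 - 25*t - 6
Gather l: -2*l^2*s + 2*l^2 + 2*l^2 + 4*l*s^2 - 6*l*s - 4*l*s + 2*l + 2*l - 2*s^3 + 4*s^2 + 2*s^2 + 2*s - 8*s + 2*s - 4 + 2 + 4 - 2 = l^2*(4 - 2*s) + l*(4*s^2 - 10*s + 4) - 2*s^3 + 6*s^2 - 4*s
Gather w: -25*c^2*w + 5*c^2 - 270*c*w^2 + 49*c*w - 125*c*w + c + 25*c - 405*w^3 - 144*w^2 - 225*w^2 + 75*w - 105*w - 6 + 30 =5*c^2 + 26*c - 405*w^3 + w^2*(-270*c - 369) + w*(-25*c^2 - 76*c - 30) + 24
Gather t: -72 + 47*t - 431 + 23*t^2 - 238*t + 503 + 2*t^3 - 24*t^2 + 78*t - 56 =2*t^3 - t^2 - 113*t - 56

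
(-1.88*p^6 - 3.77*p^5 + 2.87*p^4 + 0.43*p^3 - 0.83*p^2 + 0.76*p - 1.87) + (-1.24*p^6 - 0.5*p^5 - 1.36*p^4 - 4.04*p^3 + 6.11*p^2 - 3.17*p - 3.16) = -3.12*p^6 - 4.27*p^5 + 1.51*p^4 - 3.61*p^3 + 5.28*p^2 - 2.41*p - 5.03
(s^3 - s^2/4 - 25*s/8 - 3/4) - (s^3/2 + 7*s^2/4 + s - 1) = s^3/2 - 2*s^2 - 33*s/8 + 1/4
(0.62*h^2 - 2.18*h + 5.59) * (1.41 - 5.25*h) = -3.255*h^3 + 12.3192*h^2 - 32.4213*h + 7.8819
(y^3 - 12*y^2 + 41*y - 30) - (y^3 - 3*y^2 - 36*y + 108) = -9*y^2 + 77*y - 138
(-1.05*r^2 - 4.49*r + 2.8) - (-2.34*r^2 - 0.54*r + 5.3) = 1.29*r^2 - 3.95*r - 2.5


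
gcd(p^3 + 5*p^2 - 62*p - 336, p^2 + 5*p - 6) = p + 6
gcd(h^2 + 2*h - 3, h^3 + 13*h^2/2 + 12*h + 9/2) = h + 3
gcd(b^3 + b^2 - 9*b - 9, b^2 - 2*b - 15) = b + 3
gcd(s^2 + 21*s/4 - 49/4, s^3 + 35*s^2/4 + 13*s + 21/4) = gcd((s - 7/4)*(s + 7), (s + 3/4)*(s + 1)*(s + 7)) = s + 7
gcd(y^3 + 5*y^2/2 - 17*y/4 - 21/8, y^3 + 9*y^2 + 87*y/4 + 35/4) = y^2 + 4*y + 7/4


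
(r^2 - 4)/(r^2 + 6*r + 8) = (r - 2)/(r + 4)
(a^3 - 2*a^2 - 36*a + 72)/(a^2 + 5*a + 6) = (a^3 - 2*a^2 - 36*a + 72)/(a^2 + 5*a + 6)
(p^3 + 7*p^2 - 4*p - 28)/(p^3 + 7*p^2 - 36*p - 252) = (p^2 - 4)/(p^2 - 36)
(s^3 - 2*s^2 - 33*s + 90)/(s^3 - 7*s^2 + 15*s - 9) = (s^2 + s - 30)/(s^2 - 4*s + 3)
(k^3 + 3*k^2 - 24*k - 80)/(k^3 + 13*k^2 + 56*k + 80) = (k - 5)/(k + 5)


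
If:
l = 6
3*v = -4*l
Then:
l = 6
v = -8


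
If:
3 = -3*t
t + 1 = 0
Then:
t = -1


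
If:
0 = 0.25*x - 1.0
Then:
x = 4.00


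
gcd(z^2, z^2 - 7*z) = z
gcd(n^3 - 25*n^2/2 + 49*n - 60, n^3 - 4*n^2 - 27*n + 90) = n - 6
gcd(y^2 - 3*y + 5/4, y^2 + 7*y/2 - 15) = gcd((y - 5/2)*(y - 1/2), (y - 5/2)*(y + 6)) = y - 5/2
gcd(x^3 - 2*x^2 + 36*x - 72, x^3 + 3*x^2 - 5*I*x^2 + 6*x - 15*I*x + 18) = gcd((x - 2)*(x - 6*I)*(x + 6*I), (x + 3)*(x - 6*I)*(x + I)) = x - 6*I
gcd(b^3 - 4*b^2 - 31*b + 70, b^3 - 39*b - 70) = b^2 - 2*b - 35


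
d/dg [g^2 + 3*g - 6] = 2*g + 3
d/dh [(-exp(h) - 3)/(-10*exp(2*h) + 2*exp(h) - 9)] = (-2*(exp(h) + 3)*(10*exp(h) - 1) + 10*exp(2*h) - 2*exp(h) + 9)*exp(h)/(10*exp(2*h) - 2*exp(h) + 9)^2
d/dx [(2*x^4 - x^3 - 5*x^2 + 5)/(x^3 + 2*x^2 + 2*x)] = (2*x^6 + 8*x^5 + 15*x^4 - 4*x^3 - 25*x^2 - 20*x - 10)/(x^2*(x^4 + 4*x^3 + 8*x^2 + 8*x + 4))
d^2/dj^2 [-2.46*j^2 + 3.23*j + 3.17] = -4.92000000000000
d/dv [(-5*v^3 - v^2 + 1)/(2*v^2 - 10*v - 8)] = (-5*v^4 + 50*v^3 + 65*v^2 + 6*v + 5)/(2*(v^4 - 10*v^3 + 17*v^2 + 40*v + 16))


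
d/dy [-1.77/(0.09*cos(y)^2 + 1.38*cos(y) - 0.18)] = -(0.3186*cos(y) + 2.4426)*sin(y)/(0.09*cos(y)^2 + 1.38*cos(y) - 0.18)^2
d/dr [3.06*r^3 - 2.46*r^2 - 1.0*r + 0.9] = 9.18*r^2 - 4.92*r - 1.0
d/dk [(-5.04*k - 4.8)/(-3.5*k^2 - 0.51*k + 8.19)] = (17.64*k^2 + 2.5704*k - (5.04*k + 4.8)*(7.0*k + 0.51) - 41.2776)/(3.5*k^2 + 0.51*k - 8.19)^2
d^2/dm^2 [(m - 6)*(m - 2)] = 2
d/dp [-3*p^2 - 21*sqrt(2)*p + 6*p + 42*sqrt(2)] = -6*p - 21*sqrt(2) + 6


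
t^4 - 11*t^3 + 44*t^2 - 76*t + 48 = (t - 4)*(t - 3)*(t - 2)^2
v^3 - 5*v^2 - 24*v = v*(v - 8)*(v + 3)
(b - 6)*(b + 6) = b^2 - 36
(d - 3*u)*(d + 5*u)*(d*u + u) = d^3*u + 2*d^2*u^2 + d^2*u - 15*d*u^3 + 2*d*u^2 - 15*u^3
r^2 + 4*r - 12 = (r - 2)*(r + 6)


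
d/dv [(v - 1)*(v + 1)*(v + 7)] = 3*v^2 + 14*v - 1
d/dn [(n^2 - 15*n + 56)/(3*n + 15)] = (n^2 + 10*n - 131)/(3*(n^2 + 10*n + 25))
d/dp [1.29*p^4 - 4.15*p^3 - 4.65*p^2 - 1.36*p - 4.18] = 5.16*p^3 - 12.45*p^2 - 9.3*p - 1.36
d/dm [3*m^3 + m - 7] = 9*m^2 + 1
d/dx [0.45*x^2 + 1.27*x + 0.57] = 0.9*x + 1.27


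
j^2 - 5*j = j*(j - 5)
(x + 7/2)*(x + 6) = x^2 + 19*x/2 + 21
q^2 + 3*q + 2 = (q + 1)*(q + 2)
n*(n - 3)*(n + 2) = n^3 - n^2 - 6*n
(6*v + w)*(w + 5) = 6*v*w + 30*v + w^2 + 5*w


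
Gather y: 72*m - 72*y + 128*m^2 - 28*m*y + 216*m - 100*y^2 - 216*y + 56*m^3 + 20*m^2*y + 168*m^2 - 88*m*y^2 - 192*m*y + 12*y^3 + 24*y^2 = 56*m^3 + 296*m^2 + 288*m + 12*y^3 + y^2*(-88*m - 76) + y*(20*m^2 - 220*m - 288)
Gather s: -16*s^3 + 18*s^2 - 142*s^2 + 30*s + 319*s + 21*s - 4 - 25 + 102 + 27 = -16*s^3 - 124*s^2 + 370*s + 100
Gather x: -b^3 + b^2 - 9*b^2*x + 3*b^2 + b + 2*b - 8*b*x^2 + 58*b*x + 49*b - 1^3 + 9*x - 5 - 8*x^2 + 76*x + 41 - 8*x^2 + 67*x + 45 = -b^3 + 4*b^2 + 52*b + x^2*(-8*b - 16) + x*(-9*b^2 + 58*b + 152) + 80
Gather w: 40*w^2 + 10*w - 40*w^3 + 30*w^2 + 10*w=-40*w^3 + 70*w^2 + 20*w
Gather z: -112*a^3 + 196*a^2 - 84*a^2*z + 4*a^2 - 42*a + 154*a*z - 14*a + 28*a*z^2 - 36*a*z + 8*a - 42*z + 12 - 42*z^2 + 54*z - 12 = -112*a^3 + 200*a^2 - 48*a + z^2*(28*a - 42) + z*(-84*a^2 + 118*a + 12)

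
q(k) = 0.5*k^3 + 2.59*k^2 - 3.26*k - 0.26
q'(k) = 1.5*k^2 + 5.18*k - 3.26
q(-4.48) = 21.37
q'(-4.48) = 3.64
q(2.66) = 18.80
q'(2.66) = 21.13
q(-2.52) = 16.40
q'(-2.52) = -6.79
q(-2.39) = 15.50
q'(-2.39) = -7.07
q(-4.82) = 19.64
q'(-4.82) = 6.62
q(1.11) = -0.00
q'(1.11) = 4.34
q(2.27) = 11.53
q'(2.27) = 16.23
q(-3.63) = 21.79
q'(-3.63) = -2.30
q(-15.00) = -1056.11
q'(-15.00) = 256.54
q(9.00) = 544.69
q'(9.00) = 164.86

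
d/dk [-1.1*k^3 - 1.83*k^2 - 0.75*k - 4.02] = -3.3*k^2 - 3.66*k - 0.75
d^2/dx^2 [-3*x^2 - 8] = -6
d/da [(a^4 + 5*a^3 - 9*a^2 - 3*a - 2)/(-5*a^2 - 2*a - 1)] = (-10*a^5 - 31*a^4 - 24*a^3 - 12*a^2 - 2*a - 1)/(25*a^4 + 20*a^3 + 14*a^2 + 4*a + 1)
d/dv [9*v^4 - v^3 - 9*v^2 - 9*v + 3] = 36*v^3 - 3*v^2 - 18*v - 9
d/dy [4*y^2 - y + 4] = 8*y - 1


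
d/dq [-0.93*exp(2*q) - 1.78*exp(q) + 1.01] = (-1.86*exp(q) - 1.78)*exp(q)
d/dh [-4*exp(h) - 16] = -4*exp(h)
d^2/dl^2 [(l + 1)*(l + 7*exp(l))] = 7*l*exp(l) + 21*exp(l) + 2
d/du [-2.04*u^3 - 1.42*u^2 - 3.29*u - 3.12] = -6.12*u^2 - 2.84*u - 3.29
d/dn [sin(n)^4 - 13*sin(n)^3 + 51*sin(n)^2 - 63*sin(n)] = (4*sin(n)^3 - 39*sin(n)^2 + 102*sin(n) - 63)*cos(n)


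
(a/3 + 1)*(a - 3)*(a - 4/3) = a^3/3 - 4*a^2/9 - 3*a + 4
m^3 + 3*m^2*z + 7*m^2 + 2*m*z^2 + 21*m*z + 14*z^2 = (m + 7)*(m + z)*(m + 2*z)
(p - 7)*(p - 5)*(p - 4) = p^3 - 16*p^2 + 83*p - 140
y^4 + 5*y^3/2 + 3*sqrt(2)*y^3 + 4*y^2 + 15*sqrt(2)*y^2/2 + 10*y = y*(y + 5/2)*(y + sqrt(2))*(y + 2*sqrt(2))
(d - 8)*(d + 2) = d^2 - 6*d - 16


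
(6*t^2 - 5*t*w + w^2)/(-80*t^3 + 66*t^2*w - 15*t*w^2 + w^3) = (-3*t + w)/(40*t^2 - 13*t*w + w^2)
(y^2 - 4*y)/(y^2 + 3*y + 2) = y*(y - 4)/(y^2 + 3*y + 2)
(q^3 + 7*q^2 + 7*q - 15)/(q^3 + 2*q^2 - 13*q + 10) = (q + 3)/(q - 2)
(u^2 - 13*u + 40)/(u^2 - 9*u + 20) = (u - 8)/(u - 4)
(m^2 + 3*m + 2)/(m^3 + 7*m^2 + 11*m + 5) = (m + 2)/(m^2 + 6*m + 5)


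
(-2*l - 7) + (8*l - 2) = 6*l - 9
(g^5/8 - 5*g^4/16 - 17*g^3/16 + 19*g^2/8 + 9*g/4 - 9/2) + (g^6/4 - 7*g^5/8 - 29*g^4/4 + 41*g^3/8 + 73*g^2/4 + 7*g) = g^6/4 - 3*g^5/4 - 121*g^4/16 + 65*g^3/16 + 165*g^2/8 + 37*g/4 - 9/2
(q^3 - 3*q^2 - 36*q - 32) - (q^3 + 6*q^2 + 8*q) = -9*q^2 - 44*q - 32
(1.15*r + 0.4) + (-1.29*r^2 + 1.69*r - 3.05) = -1.29*r^2 + 2.84*r - 2.65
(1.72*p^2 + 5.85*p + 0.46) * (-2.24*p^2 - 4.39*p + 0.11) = -3.8528*p^4 - 20.6548*p^3 - 26.5227*p^2 - 1.3759*p + 0.0506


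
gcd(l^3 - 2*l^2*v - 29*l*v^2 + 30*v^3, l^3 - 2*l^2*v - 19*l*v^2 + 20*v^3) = -l + v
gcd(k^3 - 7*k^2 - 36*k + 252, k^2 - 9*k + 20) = 1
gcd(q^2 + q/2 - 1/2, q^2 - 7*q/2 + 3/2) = q - 1/2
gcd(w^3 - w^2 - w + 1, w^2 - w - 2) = w + 1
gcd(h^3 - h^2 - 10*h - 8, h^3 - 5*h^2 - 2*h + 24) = h^2 - 2*h - 8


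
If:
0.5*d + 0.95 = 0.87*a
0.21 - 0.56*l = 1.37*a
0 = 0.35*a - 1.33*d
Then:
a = 1.29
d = 0.34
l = -2.77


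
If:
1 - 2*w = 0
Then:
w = 1/2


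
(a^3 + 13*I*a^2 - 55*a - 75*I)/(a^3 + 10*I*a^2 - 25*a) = (a + 3*I)/a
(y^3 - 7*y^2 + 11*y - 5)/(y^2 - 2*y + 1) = y - 5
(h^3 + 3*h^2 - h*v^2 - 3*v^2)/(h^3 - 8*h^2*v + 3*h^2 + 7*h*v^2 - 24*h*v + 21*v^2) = (-h - v)/(-h + 7*v)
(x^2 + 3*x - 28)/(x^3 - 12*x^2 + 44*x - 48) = (x + 7)/(x^2 - 8*x + 12)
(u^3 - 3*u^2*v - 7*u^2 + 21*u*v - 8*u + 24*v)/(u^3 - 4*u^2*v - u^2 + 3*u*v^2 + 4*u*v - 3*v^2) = (u^2 - 7*u - 8)/(u^2 - u*v - u + v)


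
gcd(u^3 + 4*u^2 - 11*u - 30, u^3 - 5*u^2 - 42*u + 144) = u - 3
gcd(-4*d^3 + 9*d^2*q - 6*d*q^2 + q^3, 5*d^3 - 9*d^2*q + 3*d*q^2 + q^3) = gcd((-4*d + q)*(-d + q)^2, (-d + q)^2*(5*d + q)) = d^2 - 2*d*q + q^2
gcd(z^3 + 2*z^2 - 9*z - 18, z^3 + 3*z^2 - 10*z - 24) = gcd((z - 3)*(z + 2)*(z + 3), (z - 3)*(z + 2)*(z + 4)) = z^2 - z - 6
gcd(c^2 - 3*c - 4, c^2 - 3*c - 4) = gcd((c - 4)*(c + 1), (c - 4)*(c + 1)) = c^2 - 3*c - 4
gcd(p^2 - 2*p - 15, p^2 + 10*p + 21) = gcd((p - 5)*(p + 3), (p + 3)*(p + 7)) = p + 3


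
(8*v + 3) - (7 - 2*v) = 10*v - 4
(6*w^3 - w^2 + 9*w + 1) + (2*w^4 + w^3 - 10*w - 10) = 2*w^4 + 7*w^3 - w^2 - w - 9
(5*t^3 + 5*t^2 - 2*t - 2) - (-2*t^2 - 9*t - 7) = 5*t^3 + 7*t^2 + 7*t + 5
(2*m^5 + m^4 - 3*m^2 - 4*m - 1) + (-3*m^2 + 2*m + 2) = 2*m^5 + m^4 - 6*m^2 - 2*m + 1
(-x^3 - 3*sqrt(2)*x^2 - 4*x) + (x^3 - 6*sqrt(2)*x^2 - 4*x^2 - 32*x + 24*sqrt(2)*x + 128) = -9*sqrt(2)*x^2 - 4*x^2 - 36*x + 24*sqrt(2)*x + 128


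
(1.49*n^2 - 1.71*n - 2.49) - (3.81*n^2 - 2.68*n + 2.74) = -2.32*n^2 + 0.97*n - 5.23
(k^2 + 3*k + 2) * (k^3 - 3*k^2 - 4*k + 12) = k^5 - 11*k^3 - 6*k^2 + 28*k + 24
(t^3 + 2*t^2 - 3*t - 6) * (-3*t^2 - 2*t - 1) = -3*t^5 - 8*t^4 + 4*t^3 + 22*t^2 + 15*t + 6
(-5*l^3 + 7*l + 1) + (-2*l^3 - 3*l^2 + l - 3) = -7*l^3 - 3*l^2 + 8*l - 2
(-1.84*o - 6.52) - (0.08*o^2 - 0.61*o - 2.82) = -0.08*o^2 - 1.23*o - 3.7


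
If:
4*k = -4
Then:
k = -1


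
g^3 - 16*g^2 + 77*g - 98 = (g - 7)^2*(g - 2)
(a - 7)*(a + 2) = a^2 - 5*a - 14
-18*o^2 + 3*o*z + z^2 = (-3*o + z)*(6*o + z)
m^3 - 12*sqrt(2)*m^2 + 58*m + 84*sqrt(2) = (m - 7*sqrt(2))*(m - 6*sqrt(2))*(m + sqrt(2))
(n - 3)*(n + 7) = n^2 + 4*n - 21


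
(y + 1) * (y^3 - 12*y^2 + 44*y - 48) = y^4 - 11*y^3 + 32*y^2 - 4*y - 48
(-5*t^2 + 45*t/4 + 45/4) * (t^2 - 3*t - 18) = -5*t^4 + 105*t^3/4 + 135*t^2/2 - 945*t/4 - 405/2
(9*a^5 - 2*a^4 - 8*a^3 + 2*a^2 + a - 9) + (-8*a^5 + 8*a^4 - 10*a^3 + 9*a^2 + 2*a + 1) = a^5 + 6*a^4 - 18*a^3 + 11*a^2 + 3*a - 8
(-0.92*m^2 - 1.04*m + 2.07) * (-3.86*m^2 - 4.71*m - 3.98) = 3.5512*m^4 + 8.3476*m^3 + 0.569800000000002*m^2 - 5.6105*m - 8.2386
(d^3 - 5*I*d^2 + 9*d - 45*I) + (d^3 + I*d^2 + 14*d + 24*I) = 2*d^3 - 4*I*d^2 + 23*d - 21*I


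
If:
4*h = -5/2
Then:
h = -5/8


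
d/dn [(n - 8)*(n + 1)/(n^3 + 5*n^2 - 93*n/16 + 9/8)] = 16*(-16*n^4 + 224*n^3 + 851*n^2 + 1316*n - 870)/(256*n^6 + 2560*n^5 + 3424*n^4 - 14304*n^3 + 11529*n^2 - 3348*n + 324)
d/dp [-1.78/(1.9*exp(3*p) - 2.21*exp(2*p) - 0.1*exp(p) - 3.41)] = (10.146*exp(2*p) - 7.8676*exp(p) - 0.178)*exp(p)/(-1.9*exp(3*p) + 2.21*exp(2*p) + 0.1*exp(p) + 3.41)^2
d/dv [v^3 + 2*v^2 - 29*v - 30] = 3*v^2 + 4*v - 29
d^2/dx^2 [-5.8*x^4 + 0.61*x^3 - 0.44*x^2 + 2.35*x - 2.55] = -69.6*x^2 + 3.66*x - 0.88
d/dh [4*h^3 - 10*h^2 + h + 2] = 12*h^2 - 20*h + 1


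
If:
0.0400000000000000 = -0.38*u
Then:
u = -0.11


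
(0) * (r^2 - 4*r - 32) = 0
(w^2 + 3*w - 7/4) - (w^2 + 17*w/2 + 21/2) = -11*w/2 - 49/4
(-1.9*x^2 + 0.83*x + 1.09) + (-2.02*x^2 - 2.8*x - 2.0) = -3.92*x^2 - 1.97*x - 0.91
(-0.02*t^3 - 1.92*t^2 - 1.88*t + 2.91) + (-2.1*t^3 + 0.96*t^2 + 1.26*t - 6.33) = -2.12*t^3 - 0.96*t^2 - 0.62*t - 3.42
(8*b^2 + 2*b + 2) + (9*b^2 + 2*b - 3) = 17*b^2 + 4*b - 1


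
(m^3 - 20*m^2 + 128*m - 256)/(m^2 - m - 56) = (m^2 - 12*m + 32)/(m + 7)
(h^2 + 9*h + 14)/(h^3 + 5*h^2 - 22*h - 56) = 1/(h - 4)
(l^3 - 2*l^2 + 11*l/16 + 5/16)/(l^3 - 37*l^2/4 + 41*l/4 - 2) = (16*l^2 - 16*l - 5)/(4*(4*l^2 - 33*l + 8))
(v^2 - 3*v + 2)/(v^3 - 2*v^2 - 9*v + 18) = (v - 1)/(v^2 - 9)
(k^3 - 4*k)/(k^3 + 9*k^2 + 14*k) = (k - 2)/(k + 7)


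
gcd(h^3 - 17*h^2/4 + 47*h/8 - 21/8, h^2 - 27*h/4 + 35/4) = h - 7/4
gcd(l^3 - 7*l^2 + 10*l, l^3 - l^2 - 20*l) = l^2 - 5*l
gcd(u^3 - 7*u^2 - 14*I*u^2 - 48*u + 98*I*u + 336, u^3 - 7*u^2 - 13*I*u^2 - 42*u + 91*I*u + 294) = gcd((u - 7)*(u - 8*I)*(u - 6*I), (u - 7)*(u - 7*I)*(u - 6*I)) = u^2 + u*(-7 - 6*I) + 42*I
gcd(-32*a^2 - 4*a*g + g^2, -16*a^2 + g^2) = 4*a + g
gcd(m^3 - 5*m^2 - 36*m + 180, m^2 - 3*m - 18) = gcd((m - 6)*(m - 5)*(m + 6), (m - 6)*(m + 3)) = m - 6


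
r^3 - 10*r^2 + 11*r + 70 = (r - 7)*(r - 5)*(r + 2)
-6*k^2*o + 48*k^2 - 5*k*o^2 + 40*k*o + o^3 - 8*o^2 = (-6*k + o)*(k + o)*(o - 8)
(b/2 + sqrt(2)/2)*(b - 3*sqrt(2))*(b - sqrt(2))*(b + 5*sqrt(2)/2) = b^4/2 - sqrt(2)*b^3/4 - 17*b^2/2 + sqrt(2)*b/2 + 15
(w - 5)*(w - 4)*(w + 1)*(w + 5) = w^4 - 3*w^3 - 29*w^2 + 75*w + 100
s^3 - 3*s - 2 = (s - 2)*(s + 1)^2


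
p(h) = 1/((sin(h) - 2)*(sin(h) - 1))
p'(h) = -cos(h)/((sin(h) - 2)*(sin(h) - 1)^2) - cos(h)/((sin(h) - 2)^2*(sin(h) - 1))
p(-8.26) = 0.18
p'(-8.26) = -0.06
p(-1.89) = 0.17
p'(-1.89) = -0.05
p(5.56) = 0.23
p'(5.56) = 0.17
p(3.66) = 0.27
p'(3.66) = -0.25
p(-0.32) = 0.33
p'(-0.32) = 0.37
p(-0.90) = 0.20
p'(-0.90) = 0.12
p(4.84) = 0.17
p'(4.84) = 0.02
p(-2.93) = 0.37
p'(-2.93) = -0.47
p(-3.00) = 0.41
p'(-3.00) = -0.54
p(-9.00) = 0.29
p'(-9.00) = -0.30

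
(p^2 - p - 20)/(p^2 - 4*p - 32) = (p - 5)/(p - 8)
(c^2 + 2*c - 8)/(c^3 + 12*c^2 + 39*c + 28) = (c - 2)/(c^2 + 8*c + 7)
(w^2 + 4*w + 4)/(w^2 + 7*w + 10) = (w + 2)/(w + 5)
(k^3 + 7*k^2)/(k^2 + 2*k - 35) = k^2/(k - 5)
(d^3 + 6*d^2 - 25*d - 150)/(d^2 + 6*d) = d - 25/d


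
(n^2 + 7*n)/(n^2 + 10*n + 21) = n/(n + 3)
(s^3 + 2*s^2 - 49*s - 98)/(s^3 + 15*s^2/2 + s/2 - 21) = 2*(s - 7)/(2*s - 3)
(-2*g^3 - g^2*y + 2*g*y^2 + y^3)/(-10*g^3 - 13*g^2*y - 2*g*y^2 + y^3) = (-g + y)/(-5*g + y)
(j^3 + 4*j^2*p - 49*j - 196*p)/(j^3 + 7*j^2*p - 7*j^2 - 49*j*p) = (j^2 + 4*j*p + 7*j + 28*p)/(j*(j + 7*p))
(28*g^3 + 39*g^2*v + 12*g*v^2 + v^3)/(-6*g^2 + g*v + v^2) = (28*g^3 + 39*g^2*v + 12*g*v^2 + v^3)/(-6*g^2 + g*v + v^2)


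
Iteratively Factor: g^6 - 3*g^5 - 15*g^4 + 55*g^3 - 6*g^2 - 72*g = (g + 1)*(g^5 - 4*g^4 - 11*g^3 + 66*g^2 - 72*g) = (g - 3)*(g + 1)*(g^4 - g^3 - 14*g^2 + 24*g) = (g - 3)^2*(g + 1)*(g^3 + 2*g^2 - 8*g) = (g - 3)^2*(g - 2)*(g + 1)*(g^2 + 4*g) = g*(g - 3)^2*(g - 2)*(g + 1)*(g + 4)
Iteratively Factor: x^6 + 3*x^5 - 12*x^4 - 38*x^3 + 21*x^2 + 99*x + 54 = (x + 1)*(x^5 + 2*x^4 - 14*x^3 - 24*x^2 + 45*x + 54) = (x - 2)*(x + 1)*(x^4 + 4*x^3 - 6*x^2 - 36*x - 27) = (x - 2)*(x + 1)^2*(x^3 + 3*x^2 - 9*x - 27) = (x - 2)*(x + 1)^2*(x + 3)*(x^2 - 9) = (x - 2)*(x + 1)^2*(x + 3)^2*(x - 3)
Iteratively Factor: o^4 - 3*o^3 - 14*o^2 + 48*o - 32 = (o + 4)*(o^3 - 7*o^2 + 14*o - 8) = (o - 2)*(o + 4)*(o^2 - 5*o + 4) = (o - 4)*(o - 2)*(o + 4)*(o - 1)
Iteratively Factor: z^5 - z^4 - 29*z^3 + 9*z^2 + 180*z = (z + 3)*(z^4 - 4*z^3 - 17*z^2 + 60*z) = (z - 5)*(z + 3)*(z^3 + z^2 - 12*z) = z*(z - 5)*(z + 3)*(z^2 + z - 12) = z*(z - 5)*(z - 3)*(z + 3)*(z + 4)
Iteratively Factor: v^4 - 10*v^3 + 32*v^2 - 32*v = (v - 4)*(v^3 - 6*v^2 + 8*v) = (v - 4)*(v - 2)*(v^2 - 4*v) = v*(v - 4)*(v - 2)*(v - 4)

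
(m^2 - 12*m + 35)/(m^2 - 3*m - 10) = (m - 7)/(m + 2)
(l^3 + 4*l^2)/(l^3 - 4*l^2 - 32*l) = l/(l - 8)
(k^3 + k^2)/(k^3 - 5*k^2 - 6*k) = k/(k - 6)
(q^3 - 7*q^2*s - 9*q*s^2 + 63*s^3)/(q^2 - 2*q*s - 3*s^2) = (q^2 - 4*q*s - 21*s^2)/(q + s)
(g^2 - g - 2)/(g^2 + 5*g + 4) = (g - 2)/(g + 4)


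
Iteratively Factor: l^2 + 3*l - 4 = (l + 4)*(l - 1)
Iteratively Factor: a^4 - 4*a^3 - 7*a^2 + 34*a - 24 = (a + 3)*(a^3 - 7*a^2 + 14*a - 8) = (a - 4)*(a + 3)*(a^2 - 3*a + 2) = (a - 4)*(a - 1)*(a + 3)*(a - 2)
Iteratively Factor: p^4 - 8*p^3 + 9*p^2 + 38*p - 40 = (p + 2)*(p^3 - 10*p^2 + 29*p - 20) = (p - 4)*(p + 2)*(p^2 - 6*p + 5) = (p - 4)*(p - 1)*(p + 2)*(p - 5)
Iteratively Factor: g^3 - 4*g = (g)*(g^2 - 4) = g*(g - 2)*(g + 2)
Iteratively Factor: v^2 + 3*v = (v + 3)*(v)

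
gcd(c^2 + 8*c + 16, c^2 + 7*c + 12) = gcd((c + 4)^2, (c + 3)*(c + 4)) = c + 4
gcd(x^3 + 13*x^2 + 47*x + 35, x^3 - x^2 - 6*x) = 1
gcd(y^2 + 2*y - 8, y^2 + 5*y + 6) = 1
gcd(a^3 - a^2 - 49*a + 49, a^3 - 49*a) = a^2 - 49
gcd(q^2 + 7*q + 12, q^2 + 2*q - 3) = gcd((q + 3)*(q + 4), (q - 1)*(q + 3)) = q + 3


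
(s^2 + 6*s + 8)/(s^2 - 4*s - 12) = (s + 4)/(s - 6)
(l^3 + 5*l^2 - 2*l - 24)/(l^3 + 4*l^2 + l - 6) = (l^2 + 2*l - 8)/(l^2 + l - 2)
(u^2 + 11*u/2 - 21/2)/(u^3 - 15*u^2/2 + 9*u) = (u + 7)/(u*(u - 6))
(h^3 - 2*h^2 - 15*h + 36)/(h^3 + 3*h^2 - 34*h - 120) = (h^2 - 6*h + 9)/(h^2 - h - 30)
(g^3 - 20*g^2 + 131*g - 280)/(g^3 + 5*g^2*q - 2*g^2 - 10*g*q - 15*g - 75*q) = (g^2 - 15*g + 56)/(g^2 + 5*g*q + 3*g + 15*q)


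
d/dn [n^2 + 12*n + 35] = 2*n + 12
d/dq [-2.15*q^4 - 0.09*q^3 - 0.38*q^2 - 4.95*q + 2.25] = -8.6*q^3 - 0.27*q^2 - 0.76*q - 4.95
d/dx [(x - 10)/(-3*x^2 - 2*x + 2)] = 3*(x^2 - 20*x - 6)/(9*x^4 + 12*x^3 - 8*x^2 - 8*x + 4)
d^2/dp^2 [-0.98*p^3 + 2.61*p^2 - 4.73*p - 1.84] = 5.22 - 5.88*p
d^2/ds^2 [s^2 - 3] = 2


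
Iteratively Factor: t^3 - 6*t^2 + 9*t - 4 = (t - 4)*(t^2 - 2*t + 1) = (t - 4)*(t - 1)*(t - 1)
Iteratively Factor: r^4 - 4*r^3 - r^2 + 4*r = (r - 4)*(r^3 - r) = (r - 4)*(r - 1)*(r^2 + r) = (r - 4)*(r - 1)*(r + 1)*(r)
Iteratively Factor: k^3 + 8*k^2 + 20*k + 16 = (k + 2)*(k^2 + 6*k + 8) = (k + 2)*(k + 4)*(k + 2)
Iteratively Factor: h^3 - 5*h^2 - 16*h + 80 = (h - 5)*(h^2 - 16) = (h - 5)*(h - 4)*(h + 4)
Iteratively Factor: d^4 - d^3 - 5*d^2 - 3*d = (d + 1)*(d^3 - 2*d^2 - 3*d) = (d - 3)*(d + 1)*(d^2 + d) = (d - 3)*(d + 1)^2*(d)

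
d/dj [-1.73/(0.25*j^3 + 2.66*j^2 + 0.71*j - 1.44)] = (1.2975*j^2 + 9.2036*j + 1.2283)/(0.25*j^3 + 2.66*j^2 + 0.71*j - 1.44)^2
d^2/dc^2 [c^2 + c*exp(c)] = c*exp(c) + 2*exp(c) + 2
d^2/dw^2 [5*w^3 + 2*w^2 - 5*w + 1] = 30*w + 4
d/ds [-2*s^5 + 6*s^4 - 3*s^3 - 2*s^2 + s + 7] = -10*s^4 + 24*s^3 - 9*s^2 - 4*s + 1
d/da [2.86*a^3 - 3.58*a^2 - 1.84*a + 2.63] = 8.58*a^2 - 7.16*a - 1.84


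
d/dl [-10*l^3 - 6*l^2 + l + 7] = -30*l^2 - 12*l + 1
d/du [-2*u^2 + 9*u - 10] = 9 - 4*u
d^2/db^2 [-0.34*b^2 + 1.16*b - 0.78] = -0.680000000000000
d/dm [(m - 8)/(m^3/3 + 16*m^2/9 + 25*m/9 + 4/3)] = 18*(-3*m^3 + 28*m^2 + 128*m + 106)/(9*m^6 + 96*m^5 + 406*m^4 + 872*m^3 + 1009*m^2 + 600*m + 144)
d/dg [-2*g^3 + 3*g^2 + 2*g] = -6*g^2 + 6*g + 2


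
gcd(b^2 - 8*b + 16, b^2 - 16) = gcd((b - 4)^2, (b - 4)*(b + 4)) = b - 4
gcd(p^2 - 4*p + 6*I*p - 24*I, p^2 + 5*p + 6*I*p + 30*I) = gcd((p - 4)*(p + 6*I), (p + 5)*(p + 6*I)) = p + 6*I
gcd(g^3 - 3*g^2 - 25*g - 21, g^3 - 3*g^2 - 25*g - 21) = g^3 - 3*g^2 - 25*g - 21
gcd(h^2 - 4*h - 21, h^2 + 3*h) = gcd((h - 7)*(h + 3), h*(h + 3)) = h + 3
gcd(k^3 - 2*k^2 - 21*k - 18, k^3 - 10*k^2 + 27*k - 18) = k - 6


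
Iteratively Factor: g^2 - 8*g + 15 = (g - 3)*(g - 5)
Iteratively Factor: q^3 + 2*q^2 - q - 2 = (q + 1)*(q^2 + q - 2) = (q + 1)*(q + 2)*(q - 1)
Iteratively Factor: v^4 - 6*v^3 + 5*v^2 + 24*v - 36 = (v - 3)*(v^3 - 3*v^2 - 4*v + 12) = (v - 3)*(v + 2)*(v^2 - 5*v + 6) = (v - 3)*(v - 2)*(v + 2)*(v - 3)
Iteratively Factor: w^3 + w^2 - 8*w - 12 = (w - 3)*(w^2 + 4*w + 4) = (w - 3)*(w + 2)*(w + 2)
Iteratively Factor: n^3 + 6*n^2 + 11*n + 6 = (n + 1)*(n^2 + 5*n + 6) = (n + 1)*(n + 2)*(n + 3)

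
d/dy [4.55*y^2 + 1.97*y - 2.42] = 9.1*y + 1.97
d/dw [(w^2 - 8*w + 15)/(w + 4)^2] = 2*(8*w - 31)/(w^3 + 12*w^2 + 48*w + 64)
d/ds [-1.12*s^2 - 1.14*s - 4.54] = -2.24*s - 1.14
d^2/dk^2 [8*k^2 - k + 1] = 16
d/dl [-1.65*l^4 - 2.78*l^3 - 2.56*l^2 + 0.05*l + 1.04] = -6.6*l^3 - 8.34*l^2 - 5.12*l + 0.05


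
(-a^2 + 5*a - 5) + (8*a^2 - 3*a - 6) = 7*a^2 + 2*a - 11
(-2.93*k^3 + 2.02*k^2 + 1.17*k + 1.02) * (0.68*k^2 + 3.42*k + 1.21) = -1.9924*k^5 - 8.647*k^4 + 4.1587*k^3 + 7.1392*k^2 + 4.9041*k + 1.2342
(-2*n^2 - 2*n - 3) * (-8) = 16*n^2 + 16*n + 24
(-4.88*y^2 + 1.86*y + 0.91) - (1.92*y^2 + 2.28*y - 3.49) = -6.8*y^2 - 0.42*y + 4.4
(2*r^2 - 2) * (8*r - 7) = 16*r^3 - 14*r^2 - 16*r + 14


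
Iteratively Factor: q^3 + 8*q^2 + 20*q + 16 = (q + 4)*(q^2 + 4*q + 4) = (q + 2)*(q + 4)*(q + 2)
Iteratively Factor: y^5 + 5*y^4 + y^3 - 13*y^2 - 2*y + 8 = (y - 1)*(y^4 + 6*y^3 + 7*y^2 - 6*y - 8) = (y - 1)*(y + 4)*(y^3 + 2*y^2 - y - 2) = (y - 1)*(y + 2)*(y + 4)*(y^2 - 1) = (y - 1)*(y + 1)*(y + 2)*(y + 4)*(y - 1)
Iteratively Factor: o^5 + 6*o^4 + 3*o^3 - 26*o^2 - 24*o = (o + 4)*(o^4 + 2*o^3 - 5*o^2 - 6*o) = (o + 1)*(o + 4)*(o^3 + o^2 - 6*o) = o*(o + 1)*(o + 4)*(o^2 + o - 6) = o*(o - 2)*(o + 1)*(o + 4)*(o + 3)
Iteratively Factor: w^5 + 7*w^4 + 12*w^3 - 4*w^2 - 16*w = (w + 2)*(w^4 + 5*w^3 + 2*w^2 - 8*w) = (w - 1)*(w + 2)*(w^3 + 6*w^2 + 8*w) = (w - 1)*(w + 2)*(w + 4)*(w^2 + 2*w) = w*(w - 1)*(w + 2)*(w + 4)*(w + 2)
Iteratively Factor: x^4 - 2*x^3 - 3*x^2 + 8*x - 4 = (x + 2)*(x^3 - 4*x^2 + 5*x - 2) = (x - 2)*(x + 2)*(x^2 - 2*x + 1) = (x - 2)*(x - 1)*(x + 2)*(x - 1)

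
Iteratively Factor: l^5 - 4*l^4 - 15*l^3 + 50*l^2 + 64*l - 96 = (l + 3)*(l^4 - 7*l^3 + 6*l^2 + 32*l - 32) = (l - 4)*(l + 3)*(l^3 - 3*l^2 - 6*l + 8) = (l - 4)*(l + 2)*(l + 3)*(l^2 - 5*l + 4) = (l - 4)*(l - 1)*(l + 2)*(l + 3)*(l - 4)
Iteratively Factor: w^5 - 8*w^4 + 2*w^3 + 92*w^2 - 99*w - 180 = (w + 3)*(w^4 - 11*w^3 + 35*w^2 - 13*w - 60) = (w - 3)*(w + 3)*(w^3 - 8*w^2 + 11*w + 20) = (w - 4)*(w - 3)*(w + 3)*(w^2 - 4*w - 5) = (w - 4)*(w - 3)*(w + 1)*(w + 3)*(w - 5)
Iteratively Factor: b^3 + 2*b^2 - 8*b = (b + 4)*(b^2 - 2*b) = b*(b + 4)*(b - 2)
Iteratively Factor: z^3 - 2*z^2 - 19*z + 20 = (z - 5)*(z^2 + 3*z - 4) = (z - 5)*(z - 1)*(z + 4)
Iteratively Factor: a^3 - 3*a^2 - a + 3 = (a + 1)*(a^2 - 4*a + 3) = (a - 1)*(a + 1)*(a - 3)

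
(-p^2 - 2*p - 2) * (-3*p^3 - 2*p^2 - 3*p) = 3*p^5 + 8*p^4 + 13*p^3 + 10*p^2 + 6*p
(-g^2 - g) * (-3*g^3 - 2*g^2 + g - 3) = 3*g^5 + 5*g^4 + g^3 + 2*g^2 + 3*g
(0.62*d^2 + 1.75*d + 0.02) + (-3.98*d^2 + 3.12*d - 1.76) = -3.36*d^2 + 4.87*d - 1.74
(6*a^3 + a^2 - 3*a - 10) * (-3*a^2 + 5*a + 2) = -18*a^5 + 27*a^4 + 26*a^3 + 17*a^2 - 56*a - 20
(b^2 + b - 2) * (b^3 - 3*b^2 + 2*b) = b^5 - 2*b^4 - 3*b^3 + 8*b^2 - 4*b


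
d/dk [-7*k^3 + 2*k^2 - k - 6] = -21*k^2 + 4*k - 1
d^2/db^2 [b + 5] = 0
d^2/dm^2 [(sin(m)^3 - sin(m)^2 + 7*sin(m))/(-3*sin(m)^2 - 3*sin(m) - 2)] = (9*sin(m)^7 + 27*sin(m)^6 + 120*sin(m)^5 + 18*sin(m)^4 - 384*sin(m)^3 - 130*sin(m)^2 + 256*sin(m) + 92)/(3*sin(m)^2 + 3*sin(m) + 2)^3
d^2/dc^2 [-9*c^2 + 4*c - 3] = -18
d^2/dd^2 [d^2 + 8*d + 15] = 2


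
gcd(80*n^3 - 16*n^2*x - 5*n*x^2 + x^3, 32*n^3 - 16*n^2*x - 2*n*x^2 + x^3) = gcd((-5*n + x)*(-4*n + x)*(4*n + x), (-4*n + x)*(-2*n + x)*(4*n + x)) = -16*n^2 + x^2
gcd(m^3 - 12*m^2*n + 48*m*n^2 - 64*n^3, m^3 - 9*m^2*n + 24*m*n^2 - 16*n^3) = m^2 - 8*m*n + 16*n^2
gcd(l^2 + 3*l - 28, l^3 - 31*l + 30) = 1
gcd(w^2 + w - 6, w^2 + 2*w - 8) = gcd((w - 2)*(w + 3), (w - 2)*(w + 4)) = w - 2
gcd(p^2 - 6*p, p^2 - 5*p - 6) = p - 6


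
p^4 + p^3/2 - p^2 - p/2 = p*(p - 1)*(p + 1/2)*(p + 1)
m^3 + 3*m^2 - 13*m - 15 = (m - 3)*(m + 1)*(m + 5)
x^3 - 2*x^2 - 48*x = x*(x - 8)*(x + 6)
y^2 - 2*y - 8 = (y - 4)*(y + 2)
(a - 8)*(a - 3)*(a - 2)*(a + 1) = a^4 - 12*a^3 + 33*a^2 - 2*a - 48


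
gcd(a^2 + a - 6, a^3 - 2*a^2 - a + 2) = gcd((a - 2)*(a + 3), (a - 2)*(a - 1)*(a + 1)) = a - 2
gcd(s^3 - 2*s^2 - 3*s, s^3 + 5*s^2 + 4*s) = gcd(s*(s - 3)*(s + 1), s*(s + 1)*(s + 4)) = s^2 + s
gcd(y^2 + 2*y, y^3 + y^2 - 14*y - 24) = y + 2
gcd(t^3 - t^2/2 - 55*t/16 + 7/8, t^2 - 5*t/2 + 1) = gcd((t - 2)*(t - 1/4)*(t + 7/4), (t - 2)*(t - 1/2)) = t - 2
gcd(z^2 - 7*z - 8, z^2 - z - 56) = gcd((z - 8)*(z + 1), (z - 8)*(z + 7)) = z - 8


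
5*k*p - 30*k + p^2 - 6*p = (5*k + p)*(p - 6)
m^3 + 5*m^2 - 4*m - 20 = (m - 2)*(m + 2)*(m + 5)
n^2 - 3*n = n*(n - 3)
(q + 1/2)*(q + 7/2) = q^2 + 4*q + 7/4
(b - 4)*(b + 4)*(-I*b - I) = -I*b^3 - I*b^2 + 16*I*b + 16*I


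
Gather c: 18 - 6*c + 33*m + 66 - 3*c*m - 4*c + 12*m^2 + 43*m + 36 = c*(-3*m - 10) + 12*m^2 + 76*m + 120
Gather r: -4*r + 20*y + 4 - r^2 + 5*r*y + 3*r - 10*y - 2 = -r^2 + r*(5*y - 1) + 10*y + 2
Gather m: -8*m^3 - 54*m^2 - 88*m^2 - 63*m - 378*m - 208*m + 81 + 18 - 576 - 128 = -8*m^3 - 142*m^2 - 649*m - 605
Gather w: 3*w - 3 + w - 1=4*w - 4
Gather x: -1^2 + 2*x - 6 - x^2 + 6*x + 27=-x^2 + 8*x + 20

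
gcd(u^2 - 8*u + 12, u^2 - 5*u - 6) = u - 6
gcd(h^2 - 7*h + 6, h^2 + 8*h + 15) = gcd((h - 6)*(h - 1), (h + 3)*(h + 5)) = 1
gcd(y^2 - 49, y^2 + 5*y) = 1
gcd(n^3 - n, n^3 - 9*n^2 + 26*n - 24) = 1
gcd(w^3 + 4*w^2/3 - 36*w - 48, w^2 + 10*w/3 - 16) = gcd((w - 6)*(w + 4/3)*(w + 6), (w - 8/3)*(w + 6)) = w + 6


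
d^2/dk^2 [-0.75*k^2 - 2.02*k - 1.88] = -1.50000000000000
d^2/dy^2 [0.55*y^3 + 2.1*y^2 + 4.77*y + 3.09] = 3.3*y + 4.2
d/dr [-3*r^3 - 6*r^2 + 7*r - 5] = -9*r^2 - 12*r + 7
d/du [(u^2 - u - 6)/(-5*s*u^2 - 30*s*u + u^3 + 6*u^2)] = (u*(1 - 2*u)*(5*s*u + 30*s - u^2 - 6*u) - (-u^2 + u + 6)*(10*s*u + 30*s - 3*u^2 - 12*u))/(u^2*(5*s*u + 30*s - u^2 - 6*u)^2)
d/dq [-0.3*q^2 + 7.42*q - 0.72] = 7.42 - 0.6*q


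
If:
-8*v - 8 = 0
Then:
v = -1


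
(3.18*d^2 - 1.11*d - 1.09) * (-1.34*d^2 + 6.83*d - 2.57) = -4.2612*d^4 + 23.2068*d^3 - 14.2933*d^2 - 4.592*d + 2.8013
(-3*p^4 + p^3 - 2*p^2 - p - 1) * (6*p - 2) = -18*p^5 + 12*p^4 - 14*p^3 - 2*p^2 - 4*p + 2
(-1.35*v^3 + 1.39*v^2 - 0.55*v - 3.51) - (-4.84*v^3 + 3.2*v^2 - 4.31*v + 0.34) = 3.49*v^3 - 1.81*v^2 + 3.76*v - 3.85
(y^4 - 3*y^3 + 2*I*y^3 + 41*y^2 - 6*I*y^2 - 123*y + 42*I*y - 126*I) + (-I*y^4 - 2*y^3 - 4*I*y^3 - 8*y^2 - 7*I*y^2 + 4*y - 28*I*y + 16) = y^4 - I*y^4 - 5*y^3 - 2*I*y^3 + 33*y^2 - 13*I*y^2 - 119*y + 14*I*y + 16 - 126*I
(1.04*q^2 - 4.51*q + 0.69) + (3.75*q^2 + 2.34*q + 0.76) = 4.79*q^2 - 2.17*q + 1.45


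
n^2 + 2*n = n*(n + 2)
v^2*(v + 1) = v^3 + v^2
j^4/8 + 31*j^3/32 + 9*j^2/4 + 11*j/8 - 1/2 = (j/4 + 1)*(j/2 + 1)*(j - 1/4)*(j + 2)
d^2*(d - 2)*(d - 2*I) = d^4 - 2*d^3 - 2*I*d^3 + 4*I*d^2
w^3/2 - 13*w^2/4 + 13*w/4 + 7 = (w/2 + 1/2)*(w - 4)*(w - 7/2)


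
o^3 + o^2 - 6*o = o*(o - 2)*(o + 3)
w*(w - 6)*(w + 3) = w^3 - 3*w^2 - 18*w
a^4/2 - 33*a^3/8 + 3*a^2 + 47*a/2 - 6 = (a/2 + 1)*(a - 6)*(a - 4)*(a - 1/4)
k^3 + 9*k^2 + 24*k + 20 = (k + 2)^2*(k + 5)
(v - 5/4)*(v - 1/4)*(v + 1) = v^3 - v^2/2 - 19*v/16 + 5/16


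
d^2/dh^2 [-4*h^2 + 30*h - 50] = -8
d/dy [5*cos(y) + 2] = -5*sin(y)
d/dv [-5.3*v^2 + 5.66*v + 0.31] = 5.66 - 10.6*v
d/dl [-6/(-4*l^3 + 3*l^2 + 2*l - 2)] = 12*(-6*l^2 + 3*l + 1)/(4*l^3 - 3*l^2 - 2*l + 2)^2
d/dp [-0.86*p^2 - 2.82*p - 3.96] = -1.72*p - 2.82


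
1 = 1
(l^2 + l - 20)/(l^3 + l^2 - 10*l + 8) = (l^2 + l - 20)/(l^3 + l^2 - 10*l + 8)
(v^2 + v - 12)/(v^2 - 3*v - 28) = (v - 3)/(v - 7)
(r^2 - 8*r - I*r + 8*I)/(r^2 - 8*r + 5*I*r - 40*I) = (r - I)/(r + 5*I)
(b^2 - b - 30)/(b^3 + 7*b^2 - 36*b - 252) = (b + 5)/(b^2 + 13*b + 42)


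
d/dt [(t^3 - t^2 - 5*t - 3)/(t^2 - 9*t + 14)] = (t^4 - 18*t^3 + 56*t^2 - 22*t - 97)/(t^4 - 18*t^3 + 109*t^2 - 252*t + 196)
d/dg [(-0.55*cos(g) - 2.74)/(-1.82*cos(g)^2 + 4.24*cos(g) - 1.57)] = (1.001*cos(g)^2 + 9.9736*cos(g) - 12.4811)*sin(g)/(3.3124*cos(g)^4 - 15.4336*cos(g)^3 + 23.6924*cos(g)^2 - 13.3136*cos(g) + 2.4649)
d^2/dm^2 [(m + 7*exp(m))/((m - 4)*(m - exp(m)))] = (2*(1 - exp(m))^2*(m - 4)^2*(m + 7*exp(m)) + 2*(1 - exp(m))*(m - 4)*(m - exp(m))*(m + 7*exp(m)) + 7*(m - 4)^2*(m - exp(m))^2*exp(m) + (m - 4)^2*(m - exp(m))*(-2*(1 - exp(m))*(7*exp(m) + 1) + (m + 7*exp(m))*exp(m)) - 2*(m - 4)*(m - exp(m))^2*(7*exp(m) + 1) + 2*(m - exp(m))^2*(m + 7*exp(m)))/((m - 4)^3*(m - exp(m))^3)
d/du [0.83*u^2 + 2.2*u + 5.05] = 1.66*u + 2.2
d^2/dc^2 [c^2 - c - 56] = 2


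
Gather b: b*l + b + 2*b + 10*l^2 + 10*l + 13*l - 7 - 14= b*(l + 3) + 10*l^2 + 23*l - 21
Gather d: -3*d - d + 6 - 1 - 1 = 4 - 4*d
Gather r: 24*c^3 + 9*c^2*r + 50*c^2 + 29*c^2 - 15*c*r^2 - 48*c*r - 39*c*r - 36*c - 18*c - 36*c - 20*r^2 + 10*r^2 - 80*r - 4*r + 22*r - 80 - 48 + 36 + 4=24*c^3 + 79*c^2 - 90*c + r^2*(-15*c - 10) + r*(9*c^2 - 87*c - 62) - 88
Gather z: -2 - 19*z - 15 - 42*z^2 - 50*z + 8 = -42*z^2 - 69*z - 9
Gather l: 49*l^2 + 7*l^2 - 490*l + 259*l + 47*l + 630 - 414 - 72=56*l^2 - 184*l + 144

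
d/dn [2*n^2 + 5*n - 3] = 4*n + 5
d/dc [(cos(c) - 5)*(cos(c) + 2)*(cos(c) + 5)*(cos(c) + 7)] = (-4*cos(c)^3 - 27*cos(c)^2 + 22*cos(c) + 225)*sin(c)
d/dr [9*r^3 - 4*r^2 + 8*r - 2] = 27*r^2 - 8*r + 8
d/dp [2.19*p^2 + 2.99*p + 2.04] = 4.38*p + 2.99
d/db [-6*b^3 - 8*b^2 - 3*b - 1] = -18*b^2 - 16*b - 3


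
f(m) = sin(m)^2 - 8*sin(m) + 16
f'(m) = 2*sin(m)*cos(m) - 8*cos(m)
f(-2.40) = 21.86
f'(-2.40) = 6.90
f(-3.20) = 15.54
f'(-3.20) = 7.87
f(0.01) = 15.92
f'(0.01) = -7.98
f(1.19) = 9.43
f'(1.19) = -2.28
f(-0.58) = 20.68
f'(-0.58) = -7.61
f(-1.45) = 24.93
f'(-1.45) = -1.20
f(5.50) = 22.14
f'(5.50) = -6.67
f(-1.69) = 24.93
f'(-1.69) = 1.19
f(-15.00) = 21.63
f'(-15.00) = 7.07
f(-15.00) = 21.63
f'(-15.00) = 7.07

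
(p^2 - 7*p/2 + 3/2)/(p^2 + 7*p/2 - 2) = (p - 3)/(p + 4)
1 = 1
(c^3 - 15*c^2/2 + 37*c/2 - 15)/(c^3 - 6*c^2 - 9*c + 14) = (2*c^3 - 15*c^2 + 37*c - 30)/(2*(c^3 - 6*c^2 - 9*c + 14))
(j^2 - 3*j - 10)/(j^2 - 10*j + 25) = (j + 2)/(j - 5)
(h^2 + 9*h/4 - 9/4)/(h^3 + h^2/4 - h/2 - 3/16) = 4*(h + 3)/(4*h^2 + 4*h + 1)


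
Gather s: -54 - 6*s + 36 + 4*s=-2*s - 18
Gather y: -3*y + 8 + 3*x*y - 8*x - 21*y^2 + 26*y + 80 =-8*x - 21*y^2 + y*(3*x + 23) + 88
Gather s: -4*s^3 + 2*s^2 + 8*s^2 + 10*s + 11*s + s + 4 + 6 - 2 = -4*s^3 + 10*s^2 + 22*s + 8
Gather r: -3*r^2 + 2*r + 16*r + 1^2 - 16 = -3*r^2 + 18*r - 15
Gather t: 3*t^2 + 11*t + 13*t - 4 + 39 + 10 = 3*t^2 + 24*t + 45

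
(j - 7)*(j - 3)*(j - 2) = j^3 - 12*j^2 + 41*j - 42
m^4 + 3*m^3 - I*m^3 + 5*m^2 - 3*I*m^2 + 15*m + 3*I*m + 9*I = (m + 3)*(m - 3*I)*(m + I)^2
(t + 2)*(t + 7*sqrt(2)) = t^2 + 2*t + 7*sqrt(2)*t + 14*sqrt(2)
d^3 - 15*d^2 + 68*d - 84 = (d - 7)*(d - 6)*(d - 2)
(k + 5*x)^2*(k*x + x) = k^3*x + 10*k^2*x^2 + k^2*x + 25*k*x^3 + 10*k*x^2 + 25*x^3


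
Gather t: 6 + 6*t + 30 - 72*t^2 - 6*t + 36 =72 - 72*t^2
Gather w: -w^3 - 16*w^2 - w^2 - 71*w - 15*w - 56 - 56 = -w^3 - 17*w^2 - 86*w - 112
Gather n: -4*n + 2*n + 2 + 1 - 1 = 2 - 2*n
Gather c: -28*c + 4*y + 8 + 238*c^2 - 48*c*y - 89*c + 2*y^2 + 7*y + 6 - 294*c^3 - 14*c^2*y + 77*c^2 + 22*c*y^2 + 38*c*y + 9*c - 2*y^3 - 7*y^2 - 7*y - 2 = -294*c^3 + c^2*(315 - 14*y) + c*(22*y^2 - 10*y - 108) - 2*y^3 - 5*y^2 + 4*y + 12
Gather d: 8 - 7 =1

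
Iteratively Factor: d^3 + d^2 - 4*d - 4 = (d + 1)*(d^2 - 4) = (d + 1)*(d + 2)*(d - 2)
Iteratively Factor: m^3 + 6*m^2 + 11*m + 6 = (m + 1)*(m^2 + 5*m + 6) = (m + 1)*(m + 3)*(m + 2)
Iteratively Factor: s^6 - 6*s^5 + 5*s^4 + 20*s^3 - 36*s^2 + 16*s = (s - 2)*(s^5 - 4*s^4 - 3*s^3 + 14*s^2 - 8*s) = (s - 2)*(s - 1)*(s^4 - 3*s^3 - 6*s^2 + 8*s) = s*(s - 2)*(s - 1)*(s^3 - 3*s^2 - 6*s + 8) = s*(s - 2)*(s - 1)*(s + 2)*(s^2 - 5*s + 4) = s*(s - 4)*(s - 2)*(s - 1)*(s + 2)*(s - 1)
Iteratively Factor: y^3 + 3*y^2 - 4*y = (y + 4)*(y^2 - y) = y*(y + 4)*(y - 1)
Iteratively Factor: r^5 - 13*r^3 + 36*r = (r)*(r^4 - 13*r^2 + 36) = r*(r - 3)*(r^3 + 3*r^2 - 4*r - 12) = r*(r - 3)*(r - 2)*(r^2 + 5*r + 6) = r*(r - 3)*(r - 2)*(r + 2)*(r + 3)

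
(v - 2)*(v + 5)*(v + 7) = v^3 + 10*v^2 + 11*v - 70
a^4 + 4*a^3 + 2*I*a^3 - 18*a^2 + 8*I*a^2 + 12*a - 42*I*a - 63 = (a - 3)*(a + 7)*(a - I)*(a + 3*I)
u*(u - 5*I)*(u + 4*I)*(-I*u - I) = -I*u^4 - u^3 - I*u^3 - u^2 - 20*I*u^2 - 20*I*u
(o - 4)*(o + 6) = o^2 + 2*o - 24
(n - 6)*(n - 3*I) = n^2 - 6*n - 3*I*n + 18*I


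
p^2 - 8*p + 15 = (p - 5)*(p - 3)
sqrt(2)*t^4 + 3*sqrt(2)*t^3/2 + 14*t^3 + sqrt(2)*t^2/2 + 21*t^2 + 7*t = t*(t + 1)*(t + 7*sqrt(2))*(sqrt(2)*t + sqrt(2)/2)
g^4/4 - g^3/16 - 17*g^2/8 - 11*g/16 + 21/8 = (g/4 + 1/2)*(g - 3)*(g - 1)*(g + 7/4)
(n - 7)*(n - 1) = n^2 - 8*n + 7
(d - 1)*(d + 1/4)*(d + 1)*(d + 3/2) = d^4 + 7*d^3/4 - 5*d^2/8 - 7*d/4 - 3/8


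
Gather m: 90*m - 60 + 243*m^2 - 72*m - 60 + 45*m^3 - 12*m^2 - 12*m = 45*m^3 + 231*m^2 + 6*m - 120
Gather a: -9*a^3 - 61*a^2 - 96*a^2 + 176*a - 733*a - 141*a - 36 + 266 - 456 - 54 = -9*a^3 - 157*a^2 - 698*a - 280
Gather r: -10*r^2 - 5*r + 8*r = -10*r^2 + 3*r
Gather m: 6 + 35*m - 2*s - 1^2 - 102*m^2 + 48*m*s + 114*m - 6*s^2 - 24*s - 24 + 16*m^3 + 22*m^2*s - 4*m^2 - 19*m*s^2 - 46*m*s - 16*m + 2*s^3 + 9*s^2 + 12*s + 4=16*m^3 + m^2*(22*s - 106) + m*(-19*s^2 + 2*s + 133) + 2*s^3 + 3*s^2 - 14*s - 15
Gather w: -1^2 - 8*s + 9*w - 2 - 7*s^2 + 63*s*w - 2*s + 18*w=-7*s^2 - 10*s + w*(63*s + 27) - 3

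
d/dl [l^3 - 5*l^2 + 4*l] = 3*l^2 - 10*l + 4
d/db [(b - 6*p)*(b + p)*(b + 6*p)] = 3*b^2 + 2*b*p - 36*p^2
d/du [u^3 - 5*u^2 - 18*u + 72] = 3*u^2 - 10*u - 18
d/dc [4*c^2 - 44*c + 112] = 8*c - 44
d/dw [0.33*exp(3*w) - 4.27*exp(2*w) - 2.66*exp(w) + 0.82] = (0.99*exp(2*w) - 8.54*exp(w) - 2.66)*exp(w)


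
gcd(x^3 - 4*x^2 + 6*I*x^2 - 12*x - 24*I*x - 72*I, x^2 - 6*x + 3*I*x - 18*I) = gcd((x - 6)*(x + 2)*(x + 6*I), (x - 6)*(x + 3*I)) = x - 6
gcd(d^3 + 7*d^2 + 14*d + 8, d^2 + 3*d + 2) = d^2 + 3*d + 2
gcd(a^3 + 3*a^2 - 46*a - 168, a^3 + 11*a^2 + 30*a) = a + 6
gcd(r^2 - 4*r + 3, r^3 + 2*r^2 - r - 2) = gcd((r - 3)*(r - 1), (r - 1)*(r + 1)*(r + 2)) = r - 1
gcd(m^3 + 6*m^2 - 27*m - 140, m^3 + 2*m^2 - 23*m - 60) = m^2 - m - 20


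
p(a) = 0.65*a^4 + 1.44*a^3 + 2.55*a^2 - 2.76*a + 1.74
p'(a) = 2.6*a^3 + 4.32*a^2 + 5.1*a - 2.76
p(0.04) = 1.63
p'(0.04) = -2.55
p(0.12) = 1.45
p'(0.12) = -2.08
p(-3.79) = 104.55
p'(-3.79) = -101.58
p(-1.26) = 8.02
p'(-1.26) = -7.53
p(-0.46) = 3.44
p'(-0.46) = -4.44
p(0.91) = 2.87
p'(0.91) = 7.42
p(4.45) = 421.74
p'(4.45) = 334.60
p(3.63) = 207.06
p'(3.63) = 197.04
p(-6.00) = 641.46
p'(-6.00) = -439.44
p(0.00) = 1.74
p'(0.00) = -2.76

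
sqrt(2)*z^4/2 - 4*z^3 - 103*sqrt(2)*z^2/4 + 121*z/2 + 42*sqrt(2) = (z - 7*sqrt(2))*(z - 3*sqrt(2)/2)*(z + 4*sqrt(2))*(sqrt(2)*z/2 + 1/2)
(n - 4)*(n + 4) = n^2 - 16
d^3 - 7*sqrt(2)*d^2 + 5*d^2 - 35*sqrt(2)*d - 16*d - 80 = (d + 5)*(d - 8*sqrt(2))*(d + sqrt(2))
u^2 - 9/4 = (u - 3/2)*(u + 3/2)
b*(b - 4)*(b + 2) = b^3 - 2*b^2 - 8*b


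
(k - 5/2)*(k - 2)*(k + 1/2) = k^3 - 4*k^2 + 11*k/4 + 5/2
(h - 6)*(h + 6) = h^2 - 36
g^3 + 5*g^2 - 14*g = g*(g - 2)*(g + 7)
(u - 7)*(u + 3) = u^2 - 4*u - 21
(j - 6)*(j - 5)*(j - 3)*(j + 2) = j^4 - 12*j^3 + 35*j^2 + 36*j - 180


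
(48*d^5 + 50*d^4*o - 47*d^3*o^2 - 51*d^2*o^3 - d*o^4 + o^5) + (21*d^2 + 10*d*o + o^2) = 48*d^5 + 50*d^4*o - 47*d^3*o^2 - 51*d^2*o^3 + 21*d^2 - d*o^4 + 10*d*o + o^5 + o^2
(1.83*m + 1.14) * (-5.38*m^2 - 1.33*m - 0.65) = -9.8454*m^3 - 8.5671*m^2 - 2.7057*m - 0.741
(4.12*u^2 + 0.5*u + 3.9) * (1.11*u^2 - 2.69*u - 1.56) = 4.5732*u^4 - 10.5278*u^3 - 3.4432*u^2 - 11.271*u - 6.084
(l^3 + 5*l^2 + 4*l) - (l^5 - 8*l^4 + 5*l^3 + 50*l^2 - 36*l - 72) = -l^5 + 8*l^4 - 4*l^3 - 45*l^2 + 40*l + 72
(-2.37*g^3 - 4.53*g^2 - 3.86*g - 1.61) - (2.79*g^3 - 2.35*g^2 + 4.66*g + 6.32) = -5.16*g^3 - 2.18*g^2 - 8.52*g - 7.93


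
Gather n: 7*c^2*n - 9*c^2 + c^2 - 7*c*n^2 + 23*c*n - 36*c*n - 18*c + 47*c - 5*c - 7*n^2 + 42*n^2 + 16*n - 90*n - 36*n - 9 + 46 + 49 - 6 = -8*c^2 + 24*c + n^2*(35 - 7*c) + n*(7*c^2 - 13*c - 110) + 80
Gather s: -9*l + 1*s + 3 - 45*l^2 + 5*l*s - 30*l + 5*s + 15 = -45*l^2 - 39*l + s*(5*l + 6) + 18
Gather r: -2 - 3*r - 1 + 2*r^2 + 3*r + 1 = 2*r^2 - 2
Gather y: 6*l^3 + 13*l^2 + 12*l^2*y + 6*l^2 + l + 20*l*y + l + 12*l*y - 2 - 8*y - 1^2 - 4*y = 6*l^3 + 19*l^2 + 2*l + y*(12*l^2 + 32*l - 12) - 3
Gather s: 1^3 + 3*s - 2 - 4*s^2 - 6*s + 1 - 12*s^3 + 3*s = -12*s^3 - 4*s^2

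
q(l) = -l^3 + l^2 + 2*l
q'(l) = -3*l^2 + 2*l + 2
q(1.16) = 2.10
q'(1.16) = 0.28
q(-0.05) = -0.10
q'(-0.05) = 1.89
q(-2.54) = 17.76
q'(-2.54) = -22.43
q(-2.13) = 9.94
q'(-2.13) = -15.87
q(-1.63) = 3.73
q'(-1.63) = -9.23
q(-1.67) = 4.11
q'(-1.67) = -9.71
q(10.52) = -1032.54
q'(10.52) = -308.97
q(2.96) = -11.25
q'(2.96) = -18.36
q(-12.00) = 1848.00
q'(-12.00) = -454.00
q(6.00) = -168.00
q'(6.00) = -94.00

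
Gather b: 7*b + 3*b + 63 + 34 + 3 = 10*b + 100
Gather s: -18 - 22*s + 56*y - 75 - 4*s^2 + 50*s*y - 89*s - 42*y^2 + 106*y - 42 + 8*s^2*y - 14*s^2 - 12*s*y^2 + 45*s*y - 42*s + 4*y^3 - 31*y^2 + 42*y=s^2*(8*y - 18) + s*(-12*y^2 + 95*y - 153) + 4*y^3 - 73*y^2 + 204*y - 135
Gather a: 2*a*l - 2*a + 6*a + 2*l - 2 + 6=a*(2*l + 4) + 2*l + 4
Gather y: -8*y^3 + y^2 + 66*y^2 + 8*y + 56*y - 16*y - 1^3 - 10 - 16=-8*y^3 + 67*y^2 + 48*y - 27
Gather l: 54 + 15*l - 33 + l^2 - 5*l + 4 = l^2 + 10*l + 25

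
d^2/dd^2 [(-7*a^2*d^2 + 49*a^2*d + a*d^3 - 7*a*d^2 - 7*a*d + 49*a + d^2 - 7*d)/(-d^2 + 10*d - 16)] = 2*(21*a^2*d^3 - 336*a^2*d^2 + 2352*a^2*d - 6048*a^2 - 7*a*d^3 - 3*a*d^2 + 366*a*d - 1204*a - 3*d^3 + 48*d^2 - 336*d + 864)/(d^6 - 30*d^5 + 348*d^4 - 1960*d^3 + 5568*d^2 - 7680*d + 4096)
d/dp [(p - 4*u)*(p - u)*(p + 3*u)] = 3*p^2 - 4*p*u - 11*u^2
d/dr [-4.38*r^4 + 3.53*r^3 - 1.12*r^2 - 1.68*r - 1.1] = -17.52*r^3 + 10.59*r^2 - 2.24*r - 1.68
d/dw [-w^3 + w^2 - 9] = w*(2 - 3*w)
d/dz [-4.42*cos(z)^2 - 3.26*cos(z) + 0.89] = (8.84*cos(z) + 3.26)*sin(z)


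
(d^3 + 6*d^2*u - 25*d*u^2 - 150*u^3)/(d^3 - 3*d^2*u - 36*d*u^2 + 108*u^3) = (d^2 - 25*u^2)/(d^2 - 9*d*u + 18*u^2)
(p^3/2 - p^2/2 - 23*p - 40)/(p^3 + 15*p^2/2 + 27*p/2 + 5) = (p - 8)/(2*p + 1)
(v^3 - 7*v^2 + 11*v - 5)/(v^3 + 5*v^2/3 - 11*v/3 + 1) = 3*(v^2 - 6*v + 5)/(3*v^2 + 8*v - 3)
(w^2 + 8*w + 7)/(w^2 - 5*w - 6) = (w + 7)/(w - 6)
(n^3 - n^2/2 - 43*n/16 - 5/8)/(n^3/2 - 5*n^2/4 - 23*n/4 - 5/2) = (-16*n^3 + 8*n^2 + 43*n + 10)/(4*(-2*n^3 + 5*n^2 + 23*n + 10))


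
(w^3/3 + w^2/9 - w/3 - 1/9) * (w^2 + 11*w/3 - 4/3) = w^5/3 + 4*w^4/3 - 10*w^3/27 - 40*w^2/27 + w/27 + 4/27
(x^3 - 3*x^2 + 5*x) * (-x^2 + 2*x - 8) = -x^5 + 5*x^4 - 19*x^3 + 34*x^2 - 40*x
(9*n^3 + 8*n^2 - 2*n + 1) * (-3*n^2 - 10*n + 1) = -27*n^5 - 114*n^4 - 65*n^3 + 25*n^2 - 12*n + 1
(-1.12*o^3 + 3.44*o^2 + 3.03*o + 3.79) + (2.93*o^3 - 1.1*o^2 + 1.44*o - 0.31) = 1.81*o^3 + 2.34*o^2 + 4.47*o + 3.48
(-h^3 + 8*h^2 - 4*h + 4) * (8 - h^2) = h^5 - 8*h^4 - 4*h^3 + 60*h^2 - 32*h + 32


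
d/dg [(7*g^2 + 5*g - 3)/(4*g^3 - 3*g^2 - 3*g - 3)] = 2*(-14*g^4 - 20*g^3 + 15*g^2 - 30*g - 12)/(16*g^6 - 24*g^5 - 15*g^4 - 6*g^3 + 27*g^2 + 18*g + 9)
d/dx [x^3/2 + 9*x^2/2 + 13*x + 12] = 3*x^2/2 + 9*x + 13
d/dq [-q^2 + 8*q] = 8 - 2*q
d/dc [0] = 0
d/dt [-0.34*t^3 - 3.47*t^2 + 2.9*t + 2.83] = -1.02*t^2 - 6.94*t + 2.9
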